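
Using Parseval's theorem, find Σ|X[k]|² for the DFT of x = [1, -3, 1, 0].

Parseval: Σ|x[n]|² = (1/N)Σ|X[k]|², so Σ|X[k]|² = N·Σ|x[n]|² = 4·11.0000

Σ|X[k]|² = N·Σ|x[n]|² = 4·11.0000 = 44.0000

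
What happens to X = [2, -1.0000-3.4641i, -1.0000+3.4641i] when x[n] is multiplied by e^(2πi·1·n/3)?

Modulation property: DFT(ω_3^(-1n)·x[n]) = X[(k-1) mod 3], so circularly shift X by 1 positions.

X[k-1] = [-1.0000+3.4641i, 2, -1.0000-3.4641i]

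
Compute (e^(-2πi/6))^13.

Since ω_6^6 = 1, powers reduce modulo 6.
13 mod 6 = 1
So ω_6^13 = ω_6^1 = e^(-2πi·1/6)

ω_6^13 = ω_6^1 = 0.5000-0.8660i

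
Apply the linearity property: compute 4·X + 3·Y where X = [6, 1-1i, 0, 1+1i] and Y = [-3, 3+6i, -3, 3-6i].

By linearity: DFT(4x + 3y) = 4·DFT(x) + 3·DFT(y)
= 4·[6, 1-1i, 0, 1+1i] + 3·[-3, 3+6i, -3, 3-6i]

Computing element-wise:
Z[0] = 4·(6) + 3·(-3) = 15
Z[1] = 4·(1-1i) + 3·(3+6i) = 13+14i
Z[2] = 4·(0) + 3·(-3) = -9
Z[3] = 4·(1+1i) + 3·(3-6i) = 13-14i

DFT(4x + 3y) = 4·X + 3·Y = [15, 13+14i, -9, 13-14i]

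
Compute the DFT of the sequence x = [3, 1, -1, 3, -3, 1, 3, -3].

X[k] = Σ(n=0 to 7) x[n] · ω_8^(nk)
where ω_8 = e^(-2πi/8)

Computing each X[k]:
X[0] = 4
X[1] = 1.7574-0.2426i
X[2] = -2-2i
X[3] = 10.2426-8.2426i
X[4] = 0
X[5] = 10.2426+8.2426i
X[6] = -2+2i
X[7] = 1.7574+0.2426i

X = [4, 1.7574-0.2426i, -2-2i, 10.2426-8.2426i, 0, 10.2426+8.2426i, -2+2i, 1.7574+0.2426i]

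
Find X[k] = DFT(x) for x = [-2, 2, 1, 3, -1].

X[k] = Σ(n=0 to 4) x[n] · ω_5^(nk)
where ω_5 = e^(-2πi/5)

Computing each X[k]:
X[0] = 3
X[1] = -4.9271-1.6776i
X[2] = -1.5729-3.6655i
X[3] = -1.5729+3.6655i
X[4] = -4.9271+1.6776i

X = [3, -4.9271-1.6776i, -1.5729-3.6655i, -1.5729+3.6655i, -4.9271+1.6776i]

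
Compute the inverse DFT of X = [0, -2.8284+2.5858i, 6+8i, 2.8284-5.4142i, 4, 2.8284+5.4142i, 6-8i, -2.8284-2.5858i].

x[n] = (1/8) Σ(k=0 to 7) X[k] · e^(2πikn/8)

Computing each x[n]:
x[0] = 2
x[1] = -3
x[2] = -3
x[3] = 3
x[4] = 2
x[5] = -2
x[6] = 1
x[7] = 0

x = [2, -3, -3, 3, 2, -2, 1, 0]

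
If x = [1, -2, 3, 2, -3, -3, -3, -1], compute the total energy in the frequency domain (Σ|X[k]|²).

Parseval: Σ|x[n]|² = (1/N)Σ|X[k]|², so Σ|X[k]|² = N·Σ|x[n]|² = 8·46.0000

Σ|X[k]|² = N·Σ|x[n]|² = 8·46.0000 = 368.0000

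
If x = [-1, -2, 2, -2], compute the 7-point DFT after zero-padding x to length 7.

Original 4-point DFT: [-3, -3, 5, -3]
Zero-padded 7-point DFT provides frequency interpolation.

DFT_7([x, 0, ...]) = [-3, -0.8901+0.4816i, -3.6039+1.2540i, 2.4940+4.3813i, 2.4940-4.3813i, -3.6039-1.2540i, -0.8901-0.4816i]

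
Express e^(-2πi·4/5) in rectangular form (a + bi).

ω_5^4 = e^(-2πi·4/5)
= cos(-2π·4/5) + i·sin(-2π·4/5)
= cos(-8π/5) + i·sin(-8π/5)

ω_5^4 = cos(-8π/5) + i·sin(-8π/5) = 0.3090+0.9511i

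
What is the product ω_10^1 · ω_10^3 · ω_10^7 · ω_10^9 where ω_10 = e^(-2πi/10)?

The primitive 10th roots of unity are ω_10^k for k coprime to 10: k ∈ {1, 3, 7, 9}
Their product equals the constant term of the cyclotomic polynomial Φ_10(x) up to sign.
For n ≥ 3, the product of all primitive nth roots of unity is 1. (For n=1 it is 1; for n=2 it is -1.)

1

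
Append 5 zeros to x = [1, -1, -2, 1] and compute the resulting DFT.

Original 4-point DFT: [-1, 3+2i, -1, 3-2i]
Zero-padded 9-point DFT provides frequency interpolation.

DFT_9([x, 0, ...]) = [-1, -0.6133+1.7464i, 2.2057+2.5349i, 3.5000-0.8660i, -0.0924-1.8096i, -0.0924+1.8096i, 3.5000+0.8660i, 2.2057-2.5349i, -0.6133-1.7464i]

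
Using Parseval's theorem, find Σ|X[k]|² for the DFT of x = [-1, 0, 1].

Parseval: Σ|x[n]|² = (1/N)Σ|X[k]|², so Σ|X[k]|² = N·Σ|x[n]|² = 3·2.0000

Σ|X[k]|² = N·Σ|x[n]|² = 3·2.0000 = 6.0000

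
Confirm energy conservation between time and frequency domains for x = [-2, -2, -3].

Time domain:
Σ|x[n]|² = |-2|² + |-2|² + |-3|² = 17.0000

Frequency domain:
(1/3)Σ|X[k]|² = (1/3)(|-7|² + |0.5000-0.8660i|² + |0.5000+0.8660i|²) = (1/3)·51.0000 = 17.0000

Both sides agree, confirming Parseval's theorem.

Σ|x[n]|² = (1/N)Σ|X[k]|² = 17.0000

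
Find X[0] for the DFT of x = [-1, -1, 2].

X[0] = Σ(n=0 to 2) x[n] · ω_3^0 = Σ x[n]
= (-1) + (-1) + (2)

X[0] = 0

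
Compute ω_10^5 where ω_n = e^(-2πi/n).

ω_10^5 = e^(-2πi·5/10)
= cos(-2π·5/10) + i·sin(-2π·5/10)
= cos(-10π/10) + i·sin(-10π/10)

ω_10^5 = cos(-10π/10) + i·sin(-10π/10) = -1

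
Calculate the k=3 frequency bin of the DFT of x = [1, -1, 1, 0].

X[3] = Σ(n=0 to 3) x[n] · ω_4^(3n) where ω_4 = e^(-2πi/4)
= (1)·ω_4^0 + (-1)·ω_4^3 + (1)·ω_4^6 + (0)·ω_4^9

X[3] = -1i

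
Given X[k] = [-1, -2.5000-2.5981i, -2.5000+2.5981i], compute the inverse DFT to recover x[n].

x[n] = (1/3) Σ(k=0 to 2) X[k] · e^(2πikn/3)

Computing each x[n]:
x[0] = -2
x[1] = 2
x[2] = -1

x = [-2, 2, -1]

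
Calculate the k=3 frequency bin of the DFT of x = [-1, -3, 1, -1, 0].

X[3] = Σ(n=0 to 4) x[n] · ω_5^(3n) where ω_5 = e^(-2πi/5)
= (-1)·ω_5^0 + (-3)·ω_5^3 + (1)·ω_5^6 + (-1)·ω_5^9 + (0)·ω_5^12

X[3] = 1.4271-3.6655i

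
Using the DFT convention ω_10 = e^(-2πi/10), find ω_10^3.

ω_10^3 = e^(-2πi·3/10)
= cos(-2π·3/10) + i·sin(-2π·3/10)
= cos(-6π/10) + i·sin(-6π/10)

ω_10^3 = cos(-6π/10) + i·sin(-6π/10) = -0.3090-0.9511i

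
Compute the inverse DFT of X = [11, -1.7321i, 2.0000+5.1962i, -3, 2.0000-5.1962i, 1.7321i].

x[n] = (1/6) Σ(k=0 to 5) X[k] · e^(2πikn/6)

Computing each x[n]:
x[0] = 2
x[1] = 1
x[2] = 3
x[3] = 3
x[4] = -1
x[5] = 3

x = [2, 1, 3, 3, -1, 3]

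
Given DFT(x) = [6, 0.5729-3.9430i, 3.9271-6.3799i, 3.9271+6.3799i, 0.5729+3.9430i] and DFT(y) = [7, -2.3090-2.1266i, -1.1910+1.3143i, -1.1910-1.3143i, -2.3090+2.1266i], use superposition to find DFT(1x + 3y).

By linearity: DFT(1x + 3y) = 1·DFT(x) + 3·DFT(y)
= 1·[6, 0.5729-3.9430i, 3.9271-6.3799i, 3.9271+6.3799i, 0.5729+3.9430i] + 3·[7, -2.3090-2.1266i, -1.1910+1.3143i, -1.1910-1.3143i, -2.3090+2.1266i]

Computing element-wise:
Z[0] = 1·(6) + 3·(7) = 27
Z[1] = 1·(0.5729-3.9430i) + 3·(-2.3090-2.1266i) = -6.3541-10.3228i
Z[2] = 1·(3.9271-6.3799i) + 3·(-1.1910+1.3143i) = 0.3541-2.4370i
Z[3] = 1·(3.9271+6.3799i) + 3·(-1.1910-1.3143i) = 0.3541+2.4370i
Z[4] = 1·(0.5729+3.9430i) + 3·(-2.3090+2.1266i) = -6.3541+10.3228i

DFT(1x + 3y) = 1·X + 3·Y = [27, -6.3541-10.3228i, 0.3541-2.4370i, 0.3541+2.4370i, -6.3541+10.3228i]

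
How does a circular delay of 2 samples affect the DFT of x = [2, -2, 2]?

Time shift by 2: X_shifted[k] = ω_3^(2k) · X[k]
Shifted x = [-2, 2, 2]

DFT(x[n-2]) = [2, -4, -4]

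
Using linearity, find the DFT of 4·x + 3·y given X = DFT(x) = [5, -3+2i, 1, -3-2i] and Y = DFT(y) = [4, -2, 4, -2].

By linearity: DFT(4x + 3y) = 4·DFT(x) + 3·DFT(y)
= 4·[5, -3+2i, 1, -3-2i] + 3·[4, -2, 4, -2]

Computing element-wise:
Z[0] = 4·(5) + 3·(4) = 32
Z[1] = 4·(-3+2i) + 3·(-2) = -18+8i
Z[2] = 4·(1) + 3·(4) = 16
Z[3] = 4·(-3-2i) + 3·(-2) = -18-8i

DFT(4x + 3y) = 4·X + 3·Y = [32, -18+8i, 16, -18-8i]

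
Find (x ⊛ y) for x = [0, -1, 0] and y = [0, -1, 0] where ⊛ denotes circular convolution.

(x ⊛ y)[n] = Σ(m=0 to 2) x[m] · y[(n-m) mod 3]

Computing each output sample:
(x ⊛ y)[0] = 0
(x ⊛ y)[1] = 0
(x ⊛ y)[2] = 1

x ⊛ y = [0, 0, 1]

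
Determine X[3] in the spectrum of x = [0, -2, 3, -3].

X[3] = Σ(n=0 to 3) x[n] · ω_4^(3n) where ω_4 = e^(-2πi/4)
= (0)·ω_4^0 + (-2)·ω_4^3 + (3)·ω_4^6 + (-3)·ω_4^9

X[3] = -3+1i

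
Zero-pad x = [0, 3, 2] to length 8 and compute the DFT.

Original 3-point DFT: [5, -2.5000-0.8660i, -2.5000+0.8660i]
Zero-padded 8-point DFT provides frequency interpolation.

DFT_8([x, 0, ...]) = [5, 2.1213-4.1213i, -2-3i, -2.1213-0.1213i, -1, -2.1213+0.1213i, -2+3i, 2.1213+4.1213i]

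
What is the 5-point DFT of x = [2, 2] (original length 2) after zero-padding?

Original 2-point DFT: [4, 0]
Zero-padded 5-point DFT provides frequency interpolation.

DFT_5([x, 0, ...]) = [4, 2.6180-1.9021i, 0.3820-1.1756i, 0.3820+1.1756i, 2.6180+1.9021i]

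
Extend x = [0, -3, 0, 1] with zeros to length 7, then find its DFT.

Original 4-point DFT: [-2, 4i, 2, -4i]
Zero-padded 7-point DFT provides frequency interpolation.

DFT_7([x, 0, ...]) = [-2, -2.7714+1.9116i, 1.2911+3.7066i, 2.4804+0.3267i, 2.4804-0.3267i, 1.2911-3.7066i, -2.7714-1.9116i]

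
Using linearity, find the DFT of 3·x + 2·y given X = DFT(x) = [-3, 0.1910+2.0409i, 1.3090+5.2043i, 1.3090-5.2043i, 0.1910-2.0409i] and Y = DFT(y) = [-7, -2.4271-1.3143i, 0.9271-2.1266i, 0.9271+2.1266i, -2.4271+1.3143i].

By linearity: DFT(3x + 2y) = 3·DFT(x) + 2·DFT(y)
= 3·[-3, 0.1910+2.0409i, 1.3090+5.2043i, 1.3090-5.2043i, 0.1910-2.0409i] + 2·[-7, -2.4271-1.3143i, 0.9271-2.1266i, 0.9271+2.1266i, -2.4271+1.3143i]

Computing element-wise:
Z[0] = 3·(-3) + 2·(-7) = -23
Z[1] = 3·(0.1910+2.0409i) + 2·(-2.4271-1.3143i) = -4.2812+3.4941i
Z[2] = 3·(1.3090+5.2043i) + 2·(0.9271-2.1266i) = 5.7812+11.3597i
Z[3] = 3·(1.3090-5.2043i) + 2·(0.9271+2.1266i) = 5.7812-11.3597i
Z[4] = 3·(0.1910-2.0409i) + 2·(-2.4271+1.3143i) = -4.2812-3.4941i

DFT(3x + 2y) = 3·X + 2·Y = [-23, -4.2812+3.4941i, 5.7812+11.3597i, 5.7812-11.3597i, -4.2812-3.4941i]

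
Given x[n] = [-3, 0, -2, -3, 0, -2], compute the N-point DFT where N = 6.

X[k] = Σ(n=0 to 5) x[n] · ω_6^(nk)
where ω_6 = e^(-2πi/6)

Computing each X[k]:
X[0] = -10
X[1] = 0
X[2] = -4.0000-3.4641i
X[3] = 0
X[4] = -4.0000+3.4641i
X[5] = 0

X = [-10, 0, -4.0000-3.4641i, 0, -4.0000+3.4641i, 0]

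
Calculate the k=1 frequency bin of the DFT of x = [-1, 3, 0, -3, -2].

X[1] = Σ(n=0 to 4) x[n] · ω_5^(1n) where ω_5 = e^(-2πi/5)
= (-1)·ω_5^0 + (3)·ω_5^1 + (0)·ω_5^2 + (-3)·ω_5^3 + (-2)·ω_5^4

X[1] = 1.7361-6.5186i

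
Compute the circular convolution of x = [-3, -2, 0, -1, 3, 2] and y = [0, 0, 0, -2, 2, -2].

(x ⊛ y)[n] = Σ(m=0 to 5) x[m] · y[(n-m) mod 6]

Computing each output sample:
(x ⊛ y)[0] = 6
(x ⊛ y)[1] = -8
(x ⊛ y)[2] = 4
(x ⊛ y)[3] = 4
(x ⊛ y)[4] = -6
(x ⊛ y)[5] = 2

x ⊛ y = [6, -8, 4, 4, -6, 2]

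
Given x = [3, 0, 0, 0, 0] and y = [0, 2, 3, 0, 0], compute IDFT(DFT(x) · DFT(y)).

(x ⊛ y)[n] = Σ(m=0 to 4) x[m] · y[(n-m) mod 5]

Computing each output sample:
(x ⊛ y)[0] = 0
(x ⊛ y)[1] = 6
(x ⊛ y)[2] = 9
(x ⊛ y)[3] = 0
(x ⊛ y)[4] = 0

x ⊛ y = [0, 6, 9, 0, 0]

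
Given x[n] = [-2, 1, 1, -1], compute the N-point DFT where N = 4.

X[k] = Σ(n=0 to 3) x[n] · ω_4^(nk)
where ω_4 = e^(-2πi/4)

Computing each X[k]:
X[0] = -1
X[1] = -3-2i
X[2] = -1
X[3] = -3+2i

X = [-1, -3-2i, -1, -3+2i]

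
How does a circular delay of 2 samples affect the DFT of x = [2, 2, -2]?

Time shift by 2: X_shifted[k] = ω_3^(2k) · X[k]
Shifted x = [2, -2, 2]

DFT(x[n-2]) = [2, 2.0000+3.4641i, 2.0000-3.4641i]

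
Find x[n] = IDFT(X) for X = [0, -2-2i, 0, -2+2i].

x[n] = (1/4) Σ(k=0 to 3) X[k] · e^(2πikn/4)

Computing each x[n]:
x[0] = -1
x[1] = 1
x[2] = 1
x[3] = -1

x = [-1, 1, 1, -1]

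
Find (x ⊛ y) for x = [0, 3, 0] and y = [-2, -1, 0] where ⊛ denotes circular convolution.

(x ⊛ y)[n] = Σ(m=0 to 2) x[m] · y[(n-m) mod 3]

Computing each output sample:
(x ⊛ y)[0] = 0
(x ⊛ y)[1] = -6
(x ⊛ y)[2] = -3

x ⊛ y = [0, -6, -3]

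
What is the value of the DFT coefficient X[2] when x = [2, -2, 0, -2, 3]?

X[2] = Σ(n=0 to 4) x[n] · ω_5^(2n) where ω_5 = e^(-2πi/5)
= (2)·ω_5^0 + (-2)·ω_5^2 + (0)·ω_5^4 + (-2)·ω_5^6 + (3)·ω_5^8

X[2] = 0.5729+4.8410i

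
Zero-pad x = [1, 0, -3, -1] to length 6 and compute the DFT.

Original 4-point DFT: [-3, 4-1i, -1, 4+1i]
Zero-padded 6-point DFT provides frequency interpolation.

DFT_6([x, 0, ...]) = [-3, 3.5000+2.5981i, 1.5000-2.5981i, -1, 1.5000+2.5981i, 3.5000-2.5981i]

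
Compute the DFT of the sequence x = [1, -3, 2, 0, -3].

X[k] = Σ(n=0 to 4) x[n] · ω_5^(nk)
where ω_5 = e^(-2πi/5)

Computing each X[k]:
X[0] = -3
X[1] = -2.4721-1.1756i
X[2] = 6.4721+1.9021i
X[3] = 6.4721-1.9021i
X[4] = -2.4721+1.1756i

X = [-3, -2.4721-1.1756i, 6.4721+1.9021i, 6.4721-1.9021i, -2.4721+1.1756i]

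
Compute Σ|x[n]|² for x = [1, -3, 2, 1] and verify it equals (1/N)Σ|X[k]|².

Time domain:
Σ|x[n]|² = |1|² + |-3|² + |2|² + |1|² = 15.0000

Frequency domain:
(1/4)Σ|X[k]|² = (1/4)(|1|² + |-1+4i|² + |5|² + |-1-4i|²) = (1/4)·60.0000 = 15.0000

Both sides agree, confirming Parseval's theorem.

Σ|x[n]|² = (1/N)Σ|X[k]|² = 15.0000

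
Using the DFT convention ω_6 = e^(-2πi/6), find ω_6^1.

ω_6^1 = e^(-2πi·1/6)
= cos(-2π·1/6) + i·sin(-2π·1/6)
= cos(-2π/6) + i·sin(-2π/6)

ω_6^1 = cos(-2π/6) + i·sin(-2π/6) = 0.5000-0.8660i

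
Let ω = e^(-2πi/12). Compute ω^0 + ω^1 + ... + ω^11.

Sum of all nth roots of unity equals 0 for n > 1 (geometric series with r ≠ 1).

0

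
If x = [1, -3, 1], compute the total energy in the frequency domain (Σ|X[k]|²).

Parseval: Σ|x[n]|² = (1/N)Σ|X[k]|², so Σ|X[k]|² = N·Σ|x[n]|² = 3·11.0000

Σ|X[k]|² = N·Σ|x[n]|² = 3·11.0000 = 33.0000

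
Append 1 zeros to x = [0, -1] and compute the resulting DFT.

Original 2-point DFT: [-1, 1]
Zero-padded 3-point DFT provides frequency interpolation.

DFT_3([x, 0, ...]) = [-1, 0.5000+0.8660i, 0.5000-0.8660i]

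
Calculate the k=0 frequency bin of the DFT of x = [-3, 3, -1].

X[0] = Σ(n=0 to 2) x[n] · ω_3^0 = Σ x[n]
= (-3) + (3) + (-1)

X[0] = -1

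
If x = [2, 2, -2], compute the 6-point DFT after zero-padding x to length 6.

Original 3-point DFT: [2, 2.0000-3.4641i, 2.0000+3.4641i]
Zero-padded 6-point DFT provides frequency interpolation.

DFT_6([x, 0, ...]) = [2, 4, 2.0000-3.4641i, -2, 2.0000+3.4641i, 4]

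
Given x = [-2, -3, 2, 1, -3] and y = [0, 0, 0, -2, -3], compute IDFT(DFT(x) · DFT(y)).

(x ⊛ y)[n] = Σ(m=0 to 4) x[m] · y[(n-m) mod 5]

Computing each output sample:
(x ⊛ y)[0] = 5
(x ⊛ y)[1] = -8
(x ⊛ y)[2] = 3
(x ⊛ y)[3] = 13
(x ⊛ y)[4] = 12

x ⊛ y = [5, -8, 3, 13, 12]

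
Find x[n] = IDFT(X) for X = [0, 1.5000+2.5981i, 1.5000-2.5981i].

x[n] = (1/3) Σ(k=0 to 2) X[k] · e^(2πikn/3)

Computing each x[n]:
x[0] = 1
x[1] = -2
x[2] = 1

x = [1, -2, 1]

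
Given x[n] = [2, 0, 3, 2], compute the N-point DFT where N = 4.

X[k] = Σ(n=0 to 3) x[n] · ω_4^(nk)
where ω_4 = e^(-2πi/4)

Computing each X[k]:
X[0] = 7
X[1] = -1+2i
X[2] = 3
X[3] = -1-2i

X = [7, -1+2i, 3, -1-2i]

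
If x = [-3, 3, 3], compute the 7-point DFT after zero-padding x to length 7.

Original 3-point DFT: [3, -6, -6]
Zero-padded 7-point DFT provides frequency interpolation.

DFT_7([x, 0, ...]) = [3, -1.7971-5.2703i, -6.3705-1.6231i, -3.8324+1.0438i, -3.8324-1.0438i, -6.3705+1.6231i, -1.7971+5.2703i]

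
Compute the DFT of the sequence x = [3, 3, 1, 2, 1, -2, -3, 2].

X[k] = Σ(n=0 to 7) x[n] · ω_8^(nk)
where ω_8 = e^(-2πi/8)

Computing each X[k]:
X[0] = 7
X[1] = 5.5355-7.5355i
X[2] = 6+3i
X[3] = -1.5355+0.4645i
X[4] = -3
X[5] = -1.5355-0.4645i
X[6] = 6-3i
X[7] = 5.5355+7.5355i

X = [7, 5.5355-7.5355i, 6+3i, -1.5355+0.4645i, -3, -1.5355-0.4645i, 6-3i, 5.5355+7.5355i]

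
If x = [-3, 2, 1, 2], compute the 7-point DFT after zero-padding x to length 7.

Original 4-point DFT: [2, -4, -6, -4]
Zero-padded 7-point DFT provides frequency interpolation.

DFT_7([x, 0, ...]) = [2, -3.7775-3.4064i, -3.0990+0.0477i, -4.6235-2.0358i, -4.6235+2.0358i, -3.0990-0.0477i, -3.7775+3.4064i]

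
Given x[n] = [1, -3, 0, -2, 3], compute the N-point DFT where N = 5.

X[k] = Σ(n=0 to 4) x[n] · ω_5^(nk)
where ω_5 = e^(-2πi/5)

Computing each X[k]:
X[0] = -1
X[1] = 2.6180+4.5308i
X[2] = 0.3820+5.4288i
X[3] = 0.3820-5.4288i
X[4] = 2.6180-4.5308i

X = [-1, 2.6180+4.5308i, 0.3820+5.4288i, 0.3820-5.4288i, 2.6180-4.5308i]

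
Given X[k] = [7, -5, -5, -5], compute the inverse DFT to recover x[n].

x[n] = (1/4) Σ(k=0 to 3) X[k] · e^(2πikn/4)

Computing each x[n]:
x[0] = -2
x[1] = 3
x[2] = 3
x[3] = 3

x = [-2, 3, 3, 3]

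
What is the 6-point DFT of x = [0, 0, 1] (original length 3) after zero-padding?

Original 3-point DFT: [1, -0.5000+0.8660i, -0.5000-0.8660i]
Zero-padded 6-point DFT provides frequency interpolation.

DFT_6([x, 0, ...]) = [1, -0.5000-0.8660i, -0.5000+0.8660i, 1, -0.5000-0.8660i, -0.5000+0.8660i]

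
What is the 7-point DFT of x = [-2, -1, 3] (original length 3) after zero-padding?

Original 3-point DFT: [0, -3.0000+3.4641i, -3.0000-3.4641i]
Zero-padded 7-point DFT provides frequency interpolation.

DFT_7([x, 0, ...]) = [0, -3.2911-2.1430i, -4.4804+2.2766i, 0.7714+2.7794i, 0.7714-2.7794i, -4.4804-2.2766i, -3.2911+2.1430i]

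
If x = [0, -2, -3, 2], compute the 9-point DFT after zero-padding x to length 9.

Original 4-point DFT: [-3, 3+4i, -3, 3-4i]
Zero-padded 9-point DFT provides frequency interpolation.

DFT_9([x, 0, ...]) = [-3, -3.0530+2.5079i, 1.4718+4.7277i, 4.5000-0.8660i, -1.4187-2.9764i, -1.4187+2.9764i, 4.5000+0.8660i, 1.4718-4.7277i, -3.0530-2.5079i]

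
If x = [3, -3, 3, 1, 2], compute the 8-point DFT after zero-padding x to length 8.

Original 5-point DFT: [6, -0.5451+3.5797i, 5.0451+4.8410i, 5.0451-4.8410i, -0.5451-3.5797i]
Zero-padded 8-point DFT provides frequency interpolation.

DFT_8([x, 0, ...]) = [6, -1.8284-1.5858i, 2+4i, 3.8284+4.4142i, 10, 3.8284-4.4142i, 2-4i, -1.8284+1.5858i]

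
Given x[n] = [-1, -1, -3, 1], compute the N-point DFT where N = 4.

X[k] = Σ(n=0 to 3) x[n] · ω_4^(nk)
where ω_4 = e^(-2πi/4)

Computing each X[k]:
X[0] = -4
X[1] = 2+2i
X[2] = -4
X[3] = 2-2i

X = [-4, 2+2i, -4, 2-2i]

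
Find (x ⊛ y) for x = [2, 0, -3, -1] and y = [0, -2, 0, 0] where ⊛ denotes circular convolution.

(x ⊛ y)[n] = Σ(m=0 to 3) x[m] · y[(n-m) mod 4]

Computing each output sample:
(x ⊛ y)[0] = 2
(x ⊛ y)[1] = -4
(x ⊛ y)[2] = 0
(x ⊛ y)[3] = 6

x ⊛ y = [2, -4, 0, 6]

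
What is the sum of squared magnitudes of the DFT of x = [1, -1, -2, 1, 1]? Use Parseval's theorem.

Parseval: Σ|x[n]|² = (1/N)Σ|X[k]|², so Σ|X[k]|² = N·Σ|x[n]|² = 5·8.0000

Σ|X[k]|² = N·Σ|x[n]|² = 5·8.0000 = 40.0000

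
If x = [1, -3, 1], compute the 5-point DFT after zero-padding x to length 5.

Original 3-point DFT: [-1, 2.0000+3.4641i, 2.0000-3.4641i]
Zero-padded 5-point DFT provides frequency interpolation.

DFT_5([x, 0, ...]) = [-1, -0.7361+2.2654i, 3.7361+2.7144i, 3.7361-2.7144i, -0.7361-2.2654i]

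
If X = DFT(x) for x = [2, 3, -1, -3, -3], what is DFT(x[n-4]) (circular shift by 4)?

Time shift by 4: X_shifted[k] = ω_5^(4k) · X[k]
Shifted x = [3, -1, -3, -3, 2]

DFT(x[n-4]) = [-2, 8.1631+2.8532i, 0.3369+1.7634i, 0.3369-1.7634i, 8.1631-2.8532i]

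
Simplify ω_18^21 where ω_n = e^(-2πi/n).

Since ω_18^18 = 1, powers reduce modulo 18.
21 mod 18 = 3
So ω_18^21 = ω_18^3 = e^(-2πi·3/18)

ω_18^21 = ω_18^3 = 0.5000-0.8660i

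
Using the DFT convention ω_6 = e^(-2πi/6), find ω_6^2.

ω_6^2 = e^(-2πi·2/6)
= cos(-2π·2/6) + i·sin(-2π·2/6)
= cos(-4π/6) + i·sin(-4π/6)

ω_6^2 = cos(-4π/6) + i·sin(-4π/6) = -0.5000-0.8660i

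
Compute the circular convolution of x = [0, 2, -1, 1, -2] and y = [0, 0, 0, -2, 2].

(x ⊛ y)[n] = Σ(m=0 to 4) x[m] · y[(n-m) mod 5]

Computing each output sample:
(x ⊛ y)[0] = 6
(x ⊛ y)[1] = -4
(x ⊛ y)[2] = 6
(x ⊛ y)[3] = -4
(x ⊛ y)[4] = -4

x ⊛ y = [6, -4, 6, -4, -4]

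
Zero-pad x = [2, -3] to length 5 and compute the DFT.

Original 2-point DFT: [-1, 5]
Zero-padded 5-point DFT provides frequency interpolation.

DFT_5([x, 0, ...]) = [-1, 1.0729+2.8532i, 4.4271+1.7634i, 4.4271-1.7634i, 1.0729-2.8532i]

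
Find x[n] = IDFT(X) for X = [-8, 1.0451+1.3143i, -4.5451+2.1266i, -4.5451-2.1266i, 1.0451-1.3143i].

x[n] = (1/5) Σ(k=0 to 4) X[k] · e^(2πikn/5)

Computing each x[n]:
x[0] = -3
x[1] = -1
x[2] = -2
x[3] = -3
x[4] = 1

x = [-3, -1, -2, -3, 1]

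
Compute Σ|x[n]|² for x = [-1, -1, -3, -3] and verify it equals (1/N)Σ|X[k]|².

Time domain:
Σ|x[n]|² = |-1|² + |-1|² + |-3|² + |-3|² = 20.0000

Frequency domain:
(1/4)Σ|X[k]|² = (1/4)(|-8|² + |2-2i|² + |0|² + |2+2i|²) = (1/4)·80.0000 = 20.0000

Both sides agree, confirming Parseval's theorem.

Σ|x[n]|² = (1/N)Σ|X[k]|² = 20.0000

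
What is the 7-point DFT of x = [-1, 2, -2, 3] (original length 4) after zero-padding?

Original 4-point DFT: [2, 1+1i, -8, 1-1i]
Zero-padded 7-point DFT provides frequency interpolation.

DFT_7([x, 0, ...]) = [2, -2.0109-0.9155i, 2.2274-0.4721i, -4.7165-5.3562i, -4.7165+5.3562i, 2.2274+0.4721i, -2.0109+0.9155i]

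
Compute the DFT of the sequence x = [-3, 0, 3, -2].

X[k] = Σ(n=0 to 3) x[n] · ω_4^(nk)
where ω_4 = e^(-2πi/4)

Computing each X[k]:
X[0] = -2
X[1] = -6-2i
X[2] = 2
X[3] = -6+2i

X = [-2, -6-2i, 2, -6+2i]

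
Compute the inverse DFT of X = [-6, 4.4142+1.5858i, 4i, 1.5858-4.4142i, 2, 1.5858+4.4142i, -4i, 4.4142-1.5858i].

x[n] = (1/8) Σ(k=0 to 7) X[k] · e^(2πikn/8)

Computing each x[n]:
x[0] = 1
x[1] = -1
x[2] = -2
x[3] = 0
x[4] = -2
x[5] = -3
x[6] = 1
x[7] = 0

x = [1, -1, -2, 0, -2, -3, 1, 0]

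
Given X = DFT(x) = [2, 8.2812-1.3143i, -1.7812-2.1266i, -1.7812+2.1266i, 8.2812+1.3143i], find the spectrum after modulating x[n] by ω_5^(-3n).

Modulation property: DFT(ω_5^(-3n)·x[n]) = X[(k-3) mod 5], so circularly shift X by 3 positions.

X[k-3] = [-1.7812-2.1266i, -1.7812+2.1266i, 8.2812+1.3143i, 2, 8.2812-1.3143i]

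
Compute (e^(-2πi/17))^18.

Since ω_17^17 = 1, powers reduce modulo 17.
18 mod 17 = 1
So ω_17^18 = ω_17^1 = e^(-2πi·1/17)

ω_17^18 = ω_17^1 = 0.9325-0.3612i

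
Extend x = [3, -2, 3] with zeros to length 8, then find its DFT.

Original 3-point DFT: [4, 2.5000+4.3301i, 2.5000-4.3301i]
Zero-padded 8-point DFT provides frequency interpolation.

DFT_8([x, 0, ...]) = [4, 1.5858-1.5858i, 2i, 4.4142+4.4142i, 8, 4.4142-4.4142i, -2i, 1.5858+1.5858i]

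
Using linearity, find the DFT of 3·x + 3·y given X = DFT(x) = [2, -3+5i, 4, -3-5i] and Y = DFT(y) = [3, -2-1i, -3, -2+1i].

By linearity: DFT(3x + 3y) = 3·DFT(x) + 3·DFT(y)
= 3·[2, -3+5i, 4, -3-5i] + 3·[3, -2-1i, -3, -2+1i]

Computing element-wise:
Z[0] = 3·(2) + 3·(3) = 15
Z[1] = 3·(-3+5i) + 3·(-2-1i) = -15+12i
Z[2] = 3·(4) + 3·(-3) = 3
Z[3] = 3·(-3-5i) + 3·(-2+1i) = -15-12i

DFT(3x + 3y) = 3·X + 3·Y = [15, -15+12i, 3, -15-12i]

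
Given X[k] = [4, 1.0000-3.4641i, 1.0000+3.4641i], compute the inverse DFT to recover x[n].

x[n] = (1/3) Σ(k=0 to 2) X[k] · e^(2πikn/3)

Computing each x[n]:
x[0] = 2
x[1] = 3
x[2] = -1

x = [2, 3, -1]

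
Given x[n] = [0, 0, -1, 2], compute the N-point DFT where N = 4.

X[k] = Σ(n=0 to 3) x[n] · ω_4^(nk)
where ω_4 = e^(-2πi/4)

Computing each X[k]:
X[0] = 1
X[1] = 1+2i
X[2] = -3
X[3] = 1-2i

X = [1, 1+2i, -3, 1-2i]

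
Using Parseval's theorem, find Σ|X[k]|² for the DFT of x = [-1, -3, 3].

Parseval: Σ|x[n]|² = (1/N)Σ|X[k]|², so Σ|X[k]|² = N·Σ|x[n]|² = 3·19.0000

Σ|X[k]|² = N·Σ|x[n]|² = 3·19.0000 = 57.0000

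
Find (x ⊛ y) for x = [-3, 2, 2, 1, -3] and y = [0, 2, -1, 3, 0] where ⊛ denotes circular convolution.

(x ⊛ y)[n] = Σ(m=0 to 4) x[m] · y[(n-m) mod 5]

Computing each output sample:
(x ⊛ y)[0] = -1
(x ⊛ y)[1] = 0
(x ⊛ y)[2] = -2
(x ⊛ y)[3] = -7
(x ⊛ y)[4] = 6

x ⊛ y = [-1, 0, -2, -7, 6]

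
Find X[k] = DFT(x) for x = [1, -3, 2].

X[k] = Σ(n=0 to 2) x[n] · ω_3^(nk)
where ω_3 = e^(-2πi/3)

Computing each X[k]:
X[0] = 0
X[1] = 1.5000+4.3301i
X[2] = 1.5000-4.3301i

X = [0, 1.5000+4.3301i, 1.5000-4.3301i]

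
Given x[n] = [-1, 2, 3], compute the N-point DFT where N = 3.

X[k] = Σ(n=0 to 2) x[n] · ω_3^(nk)
where ω_3 = e^(-2πi/3)

Computing each X[k]:
X[0] = 4
X[1] = -3.5000+0.8660i
X[2] = -3.5000-0.8660i

X = [4, -3.5000+0.8660i, -3.5000-0.8660i]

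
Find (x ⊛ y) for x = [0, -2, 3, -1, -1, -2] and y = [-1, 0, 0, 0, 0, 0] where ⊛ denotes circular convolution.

(x ⊛ y)[n] = Σ(m=0 to 5) x[m] · y[(n-m) mod 6]

Computing each output sample:
(x ⊛ y)[0] = 0
(x ⊛ y)[1] = 2
(x ⊛ y)[2] = -3
(x ⊛ y)[3] = 1
(x ⊛ y)[4] = 1
(x ⊛ y)[5] = 2

x ⊛ y = [0, 2, -3, 1, 1, 2]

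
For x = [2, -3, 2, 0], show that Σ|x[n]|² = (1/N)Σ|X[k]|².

Time domain:
Σ|x[n]|² = |2|² + |-3|² + |2|² + |0|² = 17.0000

Frequency domain:
(1/4)Σ|X[k]|² = (1/4)(|1|² + |3i|² + |7|² + |-3i|²) = (1/4)·68.0000 = 17.0000

Both sides agree, confirming Parseval's theorem.

Σ|x[n]|² = (1/N)Σ|X[k]|² = 17.0000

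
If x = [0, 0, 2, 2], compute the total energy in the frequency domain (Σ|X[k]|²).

Parseval: Σ|x[n]|² = (1/N)Σ|X[k]|², so Σ|X[k]|² = N·Σ|x[n]|² = 4·8.0000

Σ|X[k]|² = N·Σ|x[n]|² = 4·8.0000 = 32.0000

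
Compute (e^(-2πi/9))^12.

Since ω_9^9 = 1, powers reduce modulo 9.
12 mod 9 = 3
So ω_9^12 = ω_9^3 = e^(-2πi·3/9)

ω_9^12 = ω_9^3 = -0.5000-0.8660i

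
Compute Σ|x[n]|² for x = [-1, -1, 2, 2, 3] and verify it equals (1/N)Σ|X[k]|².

Time domain:
Σ|x[n]|² = |-1|² + |-1|² + |2|² + |2|² + |3|² = 19.0000

Frequency domain:
(1/5)Σ|X[k]|² = (1/5)(|5|² + |-3.6180+3.8042i|² + |-1.3820+2.3511i|² + |-1.3820-2.3511i|² + |-3.6180-3.8042i|²) = (1/5)·95.0000 = 19.0000

Both sides agree, confirming Parseval's theorem.

Σ|x[n]|² = (1/N)Σ|X[k]|² = 19.0000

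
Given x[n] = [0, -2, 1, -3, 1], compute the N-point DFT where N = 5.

X[k] = Σ(n=0 to 4) x[n] · ω_5^(nk)
where ω_5 = e^(-2πi/5)

Computing each X[k]:
X[0] = -3
X[1] = 1.3090+0.5020i
X[2] = 0.1910+5.5676i
X[3] = 0.1910-5.5676i
X[4] = 1.3090-0.5020i

X = [-3, 1.3090+0.5020i, 0.1910+5.5676i, 0.1910-5.5676i, 1.3090-0.5020i]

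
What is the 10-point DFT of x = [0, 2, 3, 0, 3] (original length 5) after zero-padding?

Original 5-point DFT: [8, -0.8820-0.8123i, -3.1180+3.4410i, -3.1180-3.4410i, -0.8820+0.8123i]
Zero-padded 10-point DFT provides frequency interpolation.

DFT_10([x, 0, ...]) = [8, 0.1180-5.7921i, -0.8820-0.8123i, -2.1180-2.9919i, -3.1180+3.4410i, 4, -3.1180-3.4410i, -2.1180+2.9919i, -0.8820+0.8123i, 0.1180+5.7921i]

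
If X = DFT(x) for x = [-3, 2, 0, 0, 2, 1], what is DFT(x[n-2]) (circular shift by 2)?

Time shift by 2: X_shifted[k] = ω_6^(2k) · X[k]
Shifted x = [2, 1, -3, 2, 0, 0]

DFT(x[n-2]) = [2, 2.0000+1.7321i, 5.0000-3.4641i, -4, 5.0000+3.4641i, 2.0000-1.7321i]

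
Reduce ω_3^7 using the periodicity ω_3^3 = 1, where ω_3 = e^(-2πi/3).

Since ω_3^3 = 1, powers reduce modulo 3.
7 mod 3 = 1
So ω_3^7 = ω_3^1 = e^(-2πi·1/3)

ω_3^7 = ω_3^1 = -0.5000-0.8660i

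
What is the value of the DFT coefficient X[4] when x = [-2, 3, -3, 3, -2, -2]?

X[4] = Σ(n=0 to 5) x[n] · ω_6^(4n) where ω_6 = e^(-2πi/6)
= (-2)·ω_6^0 + (3)·ω_6^4 + (-3)·ω_6^8 + (3)·ω_6^12 + (-2)·ω_6^16 + (-2)·ω_6^20

X[4] = 3.0000+5.1962i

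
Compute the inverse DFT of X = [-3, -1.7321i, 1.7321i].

x[n] = (1/3) Σ(k=0 to 2) X[k] · e^(2πikn/3)

Computing each x[n]:
x[0] = -1
x[1] = 0
x[2] = -2

x = [-1, 0, -2]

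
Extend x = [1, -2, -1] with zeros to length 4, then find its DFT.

Original 3-point DFT: [-2, 2.5000+0.8660i, 2.5000-0.8660i]
Zero-padded 4-point DFT provides frequency interpolation.

DFT_4([x, 0, ...]) = [-2, 2+2i, 2, 2-2i]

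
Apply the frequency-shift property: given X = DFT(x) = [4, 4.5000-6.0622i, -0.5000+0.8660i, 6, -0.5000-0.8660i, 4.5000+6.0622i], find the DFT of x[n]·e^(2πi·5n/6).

Modulation property: DFT(ω_6^(-5n)·x[n]) = X[(k-5) mod 6], so circularly shift X by 5 positions.

X[k-5] = [4.5000-6.0622i, -0.5000+0.8660i, 6, -0.5000-0.8660i, 4.5000+6.0622i, 4]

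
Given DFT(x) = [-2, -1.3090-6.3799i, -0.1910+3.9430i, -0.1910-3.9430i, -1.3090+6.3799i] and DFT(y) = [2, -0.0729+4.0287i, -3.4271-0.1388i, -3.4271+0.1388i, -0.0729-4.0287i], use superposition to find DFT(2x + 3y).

By linearity: DFT(2x + 3y) = 2·DFT(x) + 3·DFT(y)
= 2·[-2, -1.3090-6.3799i, -0.1910+3.9430i, -0.1910-3.9430i, -1.3090+6.3799i] + 3·[2, -0.0729+4.0287i, -3.4271-0.1388i, -3.4271+0.1388i, -0.0729-4.0287i]

Computing element-wise:
Z[0] = 2·(-2) + 3·(2) = 2
Z[1] = 2·(-1.3090-6.3799i) + 3·(-0.0729+4.0287i) = -2.8367-0.6737i
Z[2] = 2·(-0.1910+3.9430i) + 3·(-3.4271-0.1388i) = -10.6633+7.4696i
Z[3] = 2·(-0.1910-3.9430i) + 3·(-3.4271+0.1388i) = -10.6633-7.4696i
Z[4] = 2·(-1.3090+6.3799i) + 3·(-0.0729-4.0287i) = -2.8367+0.6737i

DFT(2x + 3y) = 2·X + 3·Y = [2, -2.8367-0.6737i, -10.6633+7.4696i, -10.6633-7.4696i, -2.8367+0.6737i]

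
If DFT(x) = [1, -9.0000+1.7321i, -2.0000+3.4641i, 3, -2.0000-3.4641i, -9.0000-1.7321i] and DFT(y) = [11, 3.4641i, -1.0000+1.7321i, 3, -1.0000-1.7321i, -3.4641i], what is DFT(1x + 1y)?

By linearity: DFT(1x + 1y) = 1·DFT(x) + 1·DFT(y)
= 1·[1, -9.0000+1.7321i, -2.0000+3.4641i, 3, -2.0000-3.4641i, -9.0000-1.7321i] + 1·[11, 3.4641i, -1.0000+1.7321i, 3, -1.0000-1.7321i, -3.4641i]

Computing element-wise:
Z[0] = 1·(1) + 1·(11) = 12
Z[1] = 1·(-9.0000+1.7321i) + 1·(3.4641i) = -9.0000+5.1962i
Z[2] = 1·(-2.0000+3.4641i) + 1·(-1.0000+1.7321i) = -3.0000+5.1962i
Z[3] = 1·(3) + 1·(3) = 6
Z[4] = 1·(-2.0000-3.4641i) + 1·(-1.0000-1.7321i) = -3.0000-5.1962i
Z[5] = 1·(-9.0000-1.7321i) + 1·(-3.4641i) = -9.0000-5.1962i

DFT(1x + 1y) = 1·X + 1·Y = [12, -9.0000+5.1962i, -3.0000+5.1962i, 6, -3.0000-5.1962i, -9.0000-5.1962i]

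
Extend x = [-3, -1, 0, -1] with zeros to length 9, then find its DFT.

Original 4-point DFT: [-5, -3, -1, -3]
Zero-padded 9-point DFT provides frequency interpolation.

DFT_9([x, 0, ...]) = [-5, -3.2660+1.5088i, -2.6736+0.1188i, -3.5000+0.8660i, -1.5603+1.2080i, -1.5603-1.2080i, -3.5000-0.8660i, -2.6736-0.1188i, -3.2660-1.5088i]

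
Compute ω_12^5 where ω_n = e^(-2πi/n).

ω_12^5 = e^(-2πi·5/12)
= cos(-2π·5/12) + i·sin(-2π·5/12)
= cos(-10π/12) + i·sin(-10π/12)

ω_12^5 = cos(-10π/12) + i·sin(-10π/12) = -0.8660-0.5000i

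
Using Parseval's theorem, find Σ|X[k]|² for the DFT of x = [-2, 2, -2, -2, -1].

Parseval: Σ|x[n]|² = (1/N)Σ|X[k]|², so Σ|X[k]|² = N·Σ|x[n]|² = 5·17.0000

Σ|X[k]|² = N·Σ|x[n]|² = 5·17.0000 = 85.0000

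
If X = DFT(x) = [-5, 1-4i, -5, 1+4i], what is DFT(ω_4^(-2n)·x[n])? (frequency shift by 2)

Modulation property: DFT(ω_4^(-2n)·x[n]) = X[(k-2) mod 4], so circularly shift X by 2 positions.

X[k-2] = [-5, 1+4i, -5, 1-4i]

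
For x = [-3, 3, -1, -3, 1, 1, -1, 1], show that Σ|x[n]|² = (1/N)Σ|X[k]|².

Time domain:
Σ|x[n]|² = |-3|² + |3|² + |-1|² + |-3|² + |1|² + |1|² + |-1|² + |1|² = 32.0000

Frequency domain:
(1/8)Σ|X[k]|² = (1/8)(|-2|² + |0.2426+1.4142i|² + |-6i|² + |-8.2426+1.4142i|² + |-6|² + |-8.2426-1.4142i|² + |6i|² + |0.2426-1.4142i|²) = (1/8)·256.0000 = 32.0000

Both sides agree, confirming Parseval's theorem.

Σ|x[n]|² = (1/N)Σ|X[k]|² = 32.0000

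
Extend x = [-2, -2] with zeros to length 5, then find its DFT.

Original 2-point DFT: [-4, 0]
Zero-padded 5-point DFT provides frequency interpolation.

DFT_5([x, 0, ...]) = [-4, -2.6180+1.9021i, -0.3820+1.1756i, -0.3820-1.1756i, -2.6180-1.9021i]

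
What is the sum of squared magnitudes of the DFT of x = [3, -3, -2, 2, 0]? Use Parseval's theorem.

Parseval: Σ|x[n]|² = (1/N)Σ|X[k]|², so Σ|X[k]|² = N·Σ|x[n]|² = 5·26.0000

Σ|X[k]|² = N·Σ|x[n]|² = 5·26.0000 = 130.0000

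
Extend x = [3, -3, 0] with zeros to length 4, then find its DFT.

Original 3-point DFT: [0, 4.5000+2.5981i, 4.5000-2.5981i]
Zero-padded 4-point DFT provides frequency interpolation.

DFT_4([x, 0, ...]) = [0, 3+3i, 6, 3-3i]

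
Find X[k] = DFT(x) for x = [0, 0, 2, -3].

X[k] = Σ(n=0 to 3) x[n] · ω_4^(nk)
where ω_4 = e^(-2πi/4)

Computing each X[k]:
X[0] = -1
X[1] = -2-3i
X[2] = 5
X[3] = -2+3i

X = [-1, -2-3i, 5, -2+3i]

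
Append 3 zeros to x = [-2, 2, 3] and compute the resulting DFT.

Original 3-point DFT: [3, -4.5000+0.8660i, -4.5000-0.8660i]
Zero-padded 6-point DFT provides frequency interpolation.

DFT_6([x, 0, ...]) = [3, -2.5000-4.3301i, -4.5000+0.8660i, -1, -4.5000-0.8660i, -2.5000+4.3301i]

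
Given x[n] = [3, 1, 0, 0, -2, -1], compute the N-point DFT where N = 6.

X[k] = Σ(n=0 to 5) x[n] · ω_6^(nk)
where ω_6 = e^(-2πi/6)

Computing each X[k]:
X[0] = 1
X[1] = 4.0000-3.4641i
X[2] = 4
X[3] = 1
X[4] = 4
X[5] = 4.0000+3.4641i

X = [1, 4.0000-3.4641i, 4, 1, 4, 4.0000+3.4641i]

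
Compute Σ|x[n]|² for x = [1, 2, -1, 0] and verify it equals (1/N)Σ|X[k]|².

Time domain:
Σ|x[n]|² = |1|² + |2|² + |-1|² + |0|² = 6.0000

Frequency domain:
(1/4)Σ|X[k]|² = (1/4)(|2|² + |2-2i|² + |-2|² + |2+2i|²) = (1/4)·24.0000 = 6.0000

Both sides agree, confirming Parseval's theorem.

Σ|x[n]|² = (1/N)Σ|X[k]|² = 6.0000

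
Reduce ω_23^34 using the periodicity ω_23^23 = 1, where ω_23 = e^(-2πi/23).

Since ω_23^23 = 1, powers reduce modulo 23.
34 mod 23 = 11
So ω_23^34 = ω_23^11 = e^(-2πi·11/23)

ω_23^34 = ω_23^11 = -0.9907-0.1362i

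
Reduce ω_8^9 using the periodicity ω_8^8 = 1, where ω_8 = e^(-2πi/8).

Since ω_8^8 = 1, powers reduce modulo 8.
9 mod 8 = 1
So ω_8^9 = ω_8^1 = e^(-2πi·1/8)

ω_8^9 = ω_8^1 = 0.7071-0.7071i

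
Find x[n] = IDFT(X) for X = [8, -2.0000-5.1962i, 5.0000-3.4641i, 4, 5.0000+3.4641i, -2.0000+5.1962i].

x[n] = (1/6) Σ(k=0 to 5) X[k] · e^(2πikn/6)

Computing each x[n]:
x[0] = 3
x[1] = 2
x[2] = 2
x[3] = 3
x[4] = 1
x[5] = -3

x = [3, 2, 2, 3, 1, -3]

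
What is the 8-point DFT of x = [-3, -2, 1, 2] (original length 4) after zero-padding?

Original 4-point DFT: [-2, -4+4i, -2, -4-4i]
Zero-padded 8-point DFT provides frequency interpolation.

DFT_8([x, 0, ...]) = [-2, -5.8284-1.0000i, -4+4i, -0.1716+1.0000i, -2, -0.1716-1.0000i, -4-4i, -5.8284+1.0000i]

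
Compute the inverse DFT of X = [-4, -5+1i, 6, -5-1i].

x[n] = (1/4) Σ(k=0 to 3) X[k] · e^(2πikn/4)

Computing each x[n]:
x[0] = -2
x[1] = -3
x[2] = 3
x[3] = -2

x = [-2, -3, 3, -2]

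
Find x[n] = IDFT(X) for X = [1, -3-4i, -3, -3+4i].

x[n] = (1/4) Σ(k=0 to 3) X[k] · e^(2πikn/4)

Computing each x[n]:
x[0] = -2
x[1] = 3
x[2] = 1
x[3] = -1

x = [-2, 3, 1, -1]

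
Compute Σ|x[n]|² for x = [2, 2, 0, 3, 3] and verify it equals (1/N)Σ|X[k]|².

Time domain:
Σ|x[n]|² = |2|² + |2|² + |0|² + |3|² + |3|² = 26.0000

Frequency domain:
(1/5)Σ|X[k]|² = (1/5)(|10|² + |1.1180+2.7144i|² + |-1.1180-2.2654i|² + |-1.1180+2.2654i|² + |1.1180-2.7144i|²) = (1/5)·130.0000 = 26.0000

Both sides agree, confirming Parseval's theorem.

Σ|x[n]|² = (1/N)Σ|X[k]|² = 26.0000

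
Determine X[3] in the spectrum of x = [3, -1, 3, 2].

X[3] = Σ(n=0 to 3) x[n] · ω_4^(3n) where ω_4 = e^(-2πi/4)
= (3)·ω_4^0 + (-1)·ω_4^3 + (3)·ω_4^6 + (2)·ω_4^9

X[3] = -3i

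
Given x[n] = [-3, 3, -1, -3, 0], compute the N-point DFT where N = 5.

X[k] = Σ(n=0 to 4) x[n] · ω_5^(nk)
where ω_5 = e^(-2πi/5)

Computing each X[k]:
X[0] = -4
X[1] = 1.1631-4.0287i
X[2] = -6.6631+0.1388i
X[3] = -6.6631-0.1388i
X[4] = 1.1631+4.0287i

X = [-4, 1.1631-4.0287i, -6.6631+0.1388i, -6.6631-0.1388i, 1.1631+4.0287i]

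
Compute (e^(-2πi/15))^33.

Since ω_15^15 = 1, powers reduce modulo 15.
33 mod 15 = 3
So ω_15^33 = ω_15^3 = e^(-2πi·3/15)

ω_15^33 = ω_15^3 = 0.3090-0.9511i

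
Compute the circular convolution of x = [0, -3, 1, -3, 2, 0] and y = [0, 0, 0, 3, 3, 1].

(x ⊛ y)[n] = Σ(m=0 to 5) x[m] · y[(n-m) mod 6]

Computing each output sample:
(x ⊛ y)[0] = -9
(x ⊛ y)[1] = -2
(x ⊛ y)[2] = 3
(x ⊛ y)[3] = 2
(x ⊛ y)[4] = -9
(x ⊛ y)[5] = -6

x ⊛ y = [-9, -2, 3, 2, -9, -6]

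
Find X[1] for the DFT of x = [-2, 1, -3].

X[1] = Σ(n=0 to 2) x[n] · ω_3^(1n) where ω_3 = e^(-2πi/3)
= (-2)·ω_3^0 + (1)·ω_3^1 + (-3)·ω_3^2

X[1] = -1.0000-3.4641i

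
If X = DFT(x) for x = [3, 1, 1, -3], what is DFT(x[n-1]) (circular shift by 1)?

Time shift by 1: X_shifted[k] = ω_4^(1k) · X[k]
Shifted x = [-3, 3, 1, 1]

DFT(x[n-1]) = [2, -4-2i, -6, -4+2i]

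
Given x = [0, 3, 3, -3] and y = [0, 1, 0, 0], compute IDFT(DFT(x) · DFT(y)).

(x ⊛ y)[n] = Σ(m=0 to 3) x[m] · y[(n-m) mod 4]

Computing each output sample:
(x ⊛ y)[0] = -3
(x ⊛ y)[1] = 0
(x ⊛ y)[2] = 3
(x ⊛ y)[3] = 3

x ⊛ y = [-3, 0, 3, 3]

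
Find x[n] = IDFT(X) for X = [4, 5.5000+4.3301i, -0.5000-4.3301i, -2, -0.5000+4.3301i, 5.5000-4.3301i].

x[n] = (1/6) Σ(k=0 to 5) X[k] · e^(2πikn/6)

Computing each x[n]:
x[0] = 2
x[1] = 2
x[2] = -3
x[3] = -1
x[4] = 2
x[5] = 2

x = [2, 2, -3, -1, 2, 2]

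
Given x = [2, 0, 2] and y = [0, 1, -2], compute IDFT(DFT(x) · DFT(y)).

(x ⊛ y)[n] = Σ(m=0 to 2) x[m] · y[(n-m) mod 3]

Computing each output sample:
(x ⊛ y)[0] = 2
(x ⊛ y)[1] = -2
(x ⊛ y)[2] = -4

x ⊛ y = [2, -2, -4]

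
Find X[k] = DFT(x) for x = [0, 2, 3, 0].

X[k] = Σ(n=0 to 3) x[n] · ω_4^(nk)
where ω_4 = e^(-2πi/4)

Computing each X[k]:
X[0] = 5
X[1] = -3-2i
X[2] = 1
X[3] = -3+2i

X = [5, -3-2i, 1, -3+2i]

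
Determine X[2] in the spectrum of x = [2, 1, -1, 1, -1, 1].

X[2] = Σ(n=0 to 5) x[n] · ω_6^(2n) where ω_6 = e^(-2πi/6)
= (2)·ω_6^0 + (1)·ω_6^2 + (-1)·ω_6^4 + (1)·ω_6^6 + (-1)·ω_6^8 + (1)·ω_6^10

X[2] = 3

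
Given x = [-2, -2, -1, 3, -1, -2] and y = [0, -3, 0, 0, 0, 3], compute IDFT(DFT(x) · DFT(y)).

(x ⊛ y)[n] = Σ(m=0 to 5) x[m] · y[(n-m) mod 6]

Computing each output sample:
(x ⊛ y)[0] = 0
(x ⊛ y)[1] = 3
(x ⊛ y)[2] = 15
(x ⊛ y)[3] = 0
(x ⊛ y)[4] = -15
(x ⊛ y)[5] = -3

x ⊛ y = [0, 3, 15, 0, -15, -3]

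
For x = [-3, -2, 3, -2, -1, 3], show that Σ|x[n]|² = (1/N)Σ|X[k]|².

Time domain:
Σ|x[n]|² = |-3|² + |-2|² + |3|² + |-2|² + |-1|² + |3|² = 36.0000

Frequency domain:
(1/6)Σ|X[k]|² = (1/6)(|-2|² + |-1.5000+0.8660i|² + |-6.5000+7.7942i|² + |0|² + |-6.5000-7.7942i|² + |-1.5000-0.8660i|²) = (1/6)·216.0000 = 36.0000

Both sides agree, confirming Parseval's theorem.

Σ|x[n]|² = (1/N)Σ|X[k]|² = 36.0000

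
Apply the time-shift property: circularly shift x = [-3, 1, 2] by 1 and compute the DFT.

Time shift by 1: X_shifted[k] = ω_3^(1k) · X[k]
Shifted x = [2, -3, 1]

DFT(x[n-1]) = [0, 3.0000+3.4641i, 3.0000-3.4641i]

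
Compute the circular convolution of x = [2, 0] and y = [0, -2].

(x ⊛ y)[n] = Σ(m=0 to 1) x[m] · y[(n-m) mod 2]

Computing each output sample:
(x ⊛ y)[0] = 0
(x ⊛ y)[1] = -4

x ⊛ y = [0, -4]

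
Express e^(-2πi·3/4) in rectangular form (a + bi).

ω_4^3 = e^(-2πi·3/4)
= cos(-2π·3/4) + i·sin(-2π·3/4)
= cos(-6π/4) + i·sin(-6π/4)

ω_4^3 = cos(-6π/4) + i·sin(-6π/4) = 1i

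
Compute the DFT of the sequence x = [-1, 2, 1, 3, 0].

X[k] = Σ(n=0 to 4) x[n] · ω_5^(nk)
where ω_5 = e^(-2πi/5)

Computing each X[k]:
X[0] = 5
X[1] = -3.6180-0.7265i
X[2] = -1.3820-3.0777i
X[3] = -1.3820+3.0777i
X[4] = -3.6180+0.7265i

X = [5, -3.6180-0.7265i, -1.3820-3.0777i, -1.3820+3.0777i, -3.6180+0.7265i]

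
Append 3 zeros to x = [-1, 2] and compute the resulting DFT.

Original 2-point DFT: [1, -3]
Zero-padded 5-point DFT provides frequency interpolation.

DFT_5([x, 0, ...]) = [1, -0.3820-1.9021i, -2.6180-1.1756i, -2.6180+1.1756i, -0.3820+1.9021i]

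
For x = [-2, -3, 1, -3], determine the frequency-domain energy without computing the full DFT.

Parseval: Σ|x[n]|² = (1/N)Σ|X[k]|², so Σ|X[k]|² = N·Σ|x[n]|² = 4·23.0000

Σ|X[k]|² = N·Σ|x[n]|² = 4·23.0000 = 92.0000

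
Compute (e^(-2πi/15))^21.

Since ω_15^15 = 1, powers reduce modulo 15.
21 mod 15 = 6
So ω_15^21 = ω_15^6 = e^(-2πi·6/15)

ω_15^21 = ω_15^6 = -0.8090-0.5878i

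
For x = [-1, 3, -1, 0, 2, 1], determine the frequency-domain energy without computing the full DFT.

Parseval: Σ|x[n]|² = (1/N)Σ|X[k]|², so Σ|X[k]|² = N·Σ|x[n]|² = 6·16.0000

Σ|X[k]|² = N·Σ|x[n]|² = 6·16.0000 = 96.0000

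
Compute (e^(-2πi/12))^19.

Since ω_12^12 = 1, powers reduce modulo 12.
19 mod 12 = 7
So ω_12^19 = ω_12^7 = e^(-2πi·7/12)

ω_12^19 = ω_12^7 = -0.8660+0.5000i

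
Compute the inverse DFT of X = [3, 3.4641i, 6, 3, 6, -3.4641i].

x[n] = (1/6) Σ(k=0 to 5) X[k] · e^(2πikn/6)

Computing each x[n]:
x[0] = 3
x[1] = -2
x[2] = -1
x[3] = 2
x[4] = 1
x[5] = 0

x = [3, -2, -1, 2, 1, 0]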